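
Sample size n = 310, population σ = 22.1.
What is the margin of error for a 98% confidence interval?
Margin of error = 2.92

Margin of error = z* · σ/√n
= 2.326 · 22.1/√310
= 2.326 · 22.1/17.6068
= 2.92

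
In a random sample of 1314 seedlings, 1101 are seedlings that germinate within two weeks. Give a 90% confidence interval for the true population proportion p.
(0.821, 0.855)

Proportion CI:
p̂ = 1101/1314 = 0.83790
SE = √(p̂(1-p̂)/n) = √(0.83790 · 0.16210 / 1314) = 0.01017

z* = 1.645
Margin = z* · SE = 1.645 · 0.01017 = 0.0167

CI: 0.83790 ± 0.0167 = (0.821, 0.855)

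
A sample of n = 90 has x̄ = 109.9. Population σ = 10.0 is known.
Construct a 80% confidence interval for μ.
(108.55, 111.25)

z-interval (σ known):
z* = 1.282 for 80% confidence

Margin of error = z* · σ/√n = 1.282 · 10.0/√90 = 1.35

CI: (109.9 - 1.35, 109.9 + 1.35) = (108.55, 111.25)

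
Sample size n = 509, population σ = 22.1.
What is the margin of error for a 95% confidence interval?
Margin of error = 1.92

Margin of error = z* · σ/√n
= 1.960 · 22.1/√509
= 1.960 · 22.1/22.5610
= 1.92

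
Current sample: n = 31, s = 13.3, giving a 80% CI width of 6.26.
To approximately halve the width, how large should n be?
n ≈ 124

CI width ∝ 1/√n
To reduce width by factor 2, need √n to grow by 2 → need 2² = 4 times as many samples.

Current: n = 31, width = 6.26
New: n = 124, width ≈ 3.08

Width reduced by factor of 6.26/3.08 = 2.03.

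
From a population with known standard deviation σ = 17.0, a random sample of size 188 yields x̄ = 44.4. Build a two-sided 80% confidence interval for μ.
(42.81, 45.99)

z-interval (σ known):
z* = 1.282 for 80% confidence

Margin of error = z* · σ/√n = 1.282 · 17.0/√188 = 1.59

CI: (44.4 - 1.59, 44.4 + 1.59) = (42.81, 45.99)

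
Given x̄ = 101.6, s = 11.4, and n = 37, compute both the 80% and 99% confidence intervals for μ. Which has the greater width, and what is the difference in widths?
99% CI is wider by 5.29

df = 36
80% CI: t* = 1.306, (99.15, 104.05), width = 2 · t* · s/√n = 4.90
99% CI: t* = 2.719, (96.50, 106.70), width = 2 · t* · s/√n = 10.19

The 99% CI is wider by 10.19 - 4.90 = 5.29.
Higher confidence requires a wider interval.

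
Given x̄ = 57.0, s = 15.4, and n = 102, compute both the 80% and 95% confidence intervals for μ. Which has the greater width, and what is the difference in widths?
95% CI is wider by 2.12

df = 101
80% CI: t* = 1.290, (55.03, 58.97), width = 2 · t* · s/√n = 3.93
95% CI: t* = 1.984, (53.97, 60.03), width = 2 · t* · s/√n = 6.05

The 95% CI is wider by 6.05 - 3.93 = 2.12.
Higher confidence requires a wider interval.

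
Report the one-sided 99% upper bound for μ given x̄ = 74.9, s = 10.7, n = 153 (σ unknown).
μ ≤ 76.93

Upper bound (one-sided):
t* = 2.351 (one-sided for 99%)
Upper bound = x̄ + t* · s/√n = 74.9 + 2.351 · 10.7/√153 = 76.93

We are 99% confident that μ ≤ 76.93.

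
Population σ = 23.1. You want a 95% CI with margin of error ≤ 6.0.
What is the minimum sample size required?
n ≥ 57

For margin E ≤ 6.0:
n ≥ (z* · σ / E)²
n ≥ (1.960 · 23.1 / 6.0)²
n ≥ 56.94

Minimum n = 57 (rounding up)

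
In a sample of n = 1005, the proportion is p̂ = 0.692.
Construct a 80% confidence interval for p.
(0.673, 0.711)

Proportion CI:
SE = √(p̂(1-p̂)/n) = √(0.692 · 0.308 / 1005) = 0.01456

z* = 1.282
Margin = z* · SE = 1.282 · 0.01456 = 0.0187

CI: 0.692 ± 0.0187 = (0.673, 0.711)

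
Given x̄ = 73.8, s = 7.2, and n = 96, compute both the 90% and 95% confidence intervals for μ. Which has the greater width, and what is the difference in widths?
95% CI is wider by 0.48

df = 95
90% CI: t* = 1.661, (72.58, 75.02), width = 2 · t* · s/√n = 2.44
95% CI: t* = 1.985, (72.34, 75.26), width = 2 · t* · s/√n = 2.92

The 95% CI is wider by 2.92 - 2.44 = 0.48.
Higher confidence requires a wider interval.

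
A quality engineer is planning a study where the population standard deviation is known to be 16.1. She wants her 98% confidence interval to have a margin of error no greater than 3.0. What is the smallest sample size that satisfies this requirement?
n ≥ 156

For margin E ≤ 3.0:
n ≥ (z* · σ / E)²
n ≥ (2.326 · 16.1 / 3.0)²
n ≥ 155.82

Minimum n = 156 (rounding up)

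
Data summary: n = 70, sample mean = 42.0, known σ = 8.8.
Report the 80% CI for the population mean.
(40.65, 43.35)

z-interval (σ known):
z* = 1.282 for 80% confidence

Margin of error = z* · σ/√n = 1.282 · 8.8/√70 = 1.35

CI: (42.0 - 1.35, 42.0 + 1.35) = (40.65, 43.35)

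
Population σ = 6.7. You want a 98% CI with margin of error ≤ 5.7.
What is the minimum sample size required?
n ≥ 8

For margin E ≤ 5.7:
n ≥ (z* · σ / E)²
n ≥ (2.326 · 6.7 / 5.7)²
n ≥ 7.48

Minimum n = 8 (rounding up)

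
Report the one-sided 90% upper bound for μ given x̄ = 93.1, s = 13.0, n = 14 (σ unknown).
μ ≤ 97.79

Upper bound (one-sided):
t* = 1.350 (one-sided for 90%)
Upper bound = x̄ + t* · s/√n = 93.1 + 1.350 · 13.0/√14 = 97.79

We are 90% confident that μ ≤ 97.79.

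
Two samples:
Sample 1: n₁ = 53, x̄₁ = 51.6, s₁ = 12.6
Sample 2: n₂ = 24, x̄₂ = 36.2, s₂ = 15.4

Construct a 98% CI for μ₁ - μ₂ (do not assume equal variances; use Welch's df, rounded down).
(6.68, 24.12)

Difference: x̄₁ - x̄₂ = 15.40
SE = √(s₁²/n₁ + s₂²/n₂) = √(12.6²/53 + 15.4²/24) = 3.5885
df = 37.53 → 37 (Welch–Satterthwaite, rounded down)
t* = 2.431

CI: 15.40 ± 2.431 · 3.5885 = 15.40 ± 8.72 = (6.68, 24.12)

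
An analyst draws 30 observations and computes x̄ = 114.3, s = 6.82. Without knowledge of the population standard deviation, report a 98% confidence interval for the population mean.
(111.23, 117.37)

t-interval (σ unknown):
df = n - 1 = 29
t* = 2.462 for 98% confidence

Margin of error = t* · s/√n = 2.462 · 6.82/√30 = 3.07

CI: (111.23, 117.37)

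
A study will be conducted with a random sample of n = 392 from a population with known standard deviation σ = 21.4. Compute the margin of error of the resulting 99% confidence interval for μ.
Margin of error = 2.78

Margin of error = z* · σ/√n
= 2.576 · 21.4/√392
= 2.576 · 21.4/19.7990
= 2.78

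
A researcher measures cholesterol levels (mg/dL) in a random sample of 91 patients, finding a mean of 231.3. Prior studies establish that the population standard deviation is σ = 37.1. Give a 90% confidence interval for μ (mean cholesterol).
(224.90, 237.70)

z-interval (σ known):
z* = 1.645 for 90% confidence

Margin of error = z* · σ/√n = 1.645 · 37.1/√91 = 6.40

CI: (231.3 - 6.40, 231.3 + 6.40) = (224.90, 237.70)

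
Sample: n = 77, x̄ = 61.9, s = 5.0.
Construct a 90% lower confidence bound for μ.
μ ≥ 61.16

Lower bound (one-sided):
t* = 1.293 (one-sided for 90%)
Lower bound = x̄ - t* · s/√n = 61.9 - 1.293 · 5.0/√77 = 61.16

We are 90% confident that μ ≥ 61.16.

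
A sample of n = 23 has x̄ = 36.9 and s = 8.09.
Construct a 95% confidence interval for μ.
(33.40, 40.40)

t-interval (σ unknown):
df = n - 1 = 22
t* = 2.074 for 95% confidence

Margin of error = t* · s/√n = 2.074 · 8.09/√23 = 3.50

CI: (33.40, 40.40)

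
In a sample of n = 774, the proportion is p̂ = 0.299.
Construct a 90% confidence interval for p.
(0.272, 0.326)

Proportion CI:
SE = √(p̂(1-p̂)/n) = √(0.299 · 0.701 / 774) = 0.01646

z* = 1.645
Margin = z* · SE = 1.645 · 0.01646 = 0.0271

CI: 0.299 ± 0.0271 = (0.272, 0.326)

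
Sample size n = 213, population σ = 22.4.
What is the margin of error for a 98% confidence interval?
Margin of error = 3.57

Margin of error = z* · σ/√n
= 2.326 · 22.4/√213
= 2.326 · 22.4/14.5945
= 3.57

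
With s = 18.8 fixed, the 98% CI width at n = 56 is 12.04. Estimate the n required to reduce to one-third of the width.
n ≈ 504

CI width ∝ 1/√n
To reduce width by factor 3, need √n to grow by 3 → need 3² = 9 times as many samples.

Current: n = 56, width = 12.04
New: n = 504, width ≈ 3.91

Width reduced by factor of 12.04/3.91 = 3.08.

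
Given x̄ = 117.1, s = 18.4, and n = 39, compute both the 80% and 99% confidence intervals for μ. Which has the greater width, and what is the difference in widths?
99% CI is wider by 8.30

df = 38
80% CI: t* = 1.304, (113.26, 120.94), width = 2 · t* · s/√n = 7.68
99% CI: t* = 2.712, (109.11, 125.09), width = 2 · t* · s/√n = 15.98

The 99% CI is wider by 15.98 - 7.68 = 8.30.
Higher confidence requires a wider interval.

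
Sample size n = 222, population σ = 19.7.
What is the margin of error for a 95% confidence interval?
Margin of error = 2.59

Margin of error = z* · σ/√n
= 1.960 · 19.7/√222
= 1.960 · 19.7/14.8997
= 2.59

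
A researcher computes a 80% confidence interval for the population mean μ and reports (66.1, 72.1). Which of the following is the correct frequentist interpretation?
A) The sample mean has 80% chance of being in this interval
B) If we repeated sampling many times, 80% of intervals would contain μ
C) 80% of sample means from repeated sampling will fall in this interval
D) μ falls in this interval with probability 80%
B

A) Wrong — x̄ is observed and sits in the interval by construction.
B) Correct — this is the frequentist long-run coverage interpretation.
C) Wrong — coverage applies to intervals containing μ, not to future x̄ values.
D) Wrong — μ is fixed; the randomness lives in the interval, not in μ.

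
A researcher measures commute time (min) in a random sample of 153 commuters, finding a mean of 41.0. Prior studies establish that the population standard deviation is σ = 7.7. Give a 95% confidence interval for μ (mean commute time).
(39.78, 42.22)

z-interval (σ known):
z* = 1.960 for 95% confidence

Margin of error = z* · σ/√n = 1.960 · 7.7/√153 = 1.22

CI: (41.0 - 1.22, 41.0 + 1.22) = (39.78, 42.22)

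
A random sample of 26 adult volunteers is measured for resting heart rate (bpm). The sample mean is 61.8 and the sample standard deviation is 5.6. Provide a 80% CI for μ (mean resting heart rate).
(60.35, 63.25)

t-interval (σ unknown):
df = n - 1 = 25
t* = 1.316 for 80% confidence

Margin of error = t* · s/√n = 1.316 · 5.6/√26 = 1.45

CI: (60.35, 63.25)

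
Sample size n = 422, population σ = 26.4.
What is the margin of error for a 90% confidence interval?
Margin of error = 2.11

Margin of error = z* · σ/√n
= 1.645 · 26.4/√422
= 1.645 · 26.4/20.5426
= 2.11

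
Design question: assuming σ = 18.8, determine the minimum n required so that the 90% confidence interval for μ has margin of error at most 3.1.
n ≥ 100

For margin E ≤ 3.1:
n ≥ (z* · σ / E)²
n ≥ (1.645 · 18.8 / 3.1)²
n ≥ 99.52

Minimum n = 100 (rounding up)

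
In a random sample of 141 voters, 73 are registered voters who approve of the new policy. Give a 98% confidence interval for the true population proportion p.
(0.420, 0.616)

Proportion CI:
p̂ = 73/141 = 0.51773
SE = √(p̂(1-p̂)/n) = √(0.51773 · 0.48227 / 141) = 0.04208

z* = 2.326
Margin = z* · SE = 2.326 · 0.04208 = 0.0979

CI: 0.51773 ± 0.0979 = (0.420, 0.616)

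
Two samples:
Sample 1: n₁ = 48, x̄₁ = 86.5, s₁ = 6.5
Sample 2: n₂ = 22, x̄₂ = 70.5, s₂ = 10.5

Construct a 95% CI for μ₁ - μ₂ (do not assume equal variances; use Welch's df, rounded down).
(11.03, 20.97)

Difference: x̄₁ - x̄₂ = 16.00
SE = √(s₁²/n₁ + s₂²/n₂) = √(6.5²/48 + 10.5²/22) = 2.4273
df = 28.63 → 28 (Welch–Satterthwaite, rounded down)
t* = 2.048

CI: 16.00 ± 2.048 · 2.4273 = 16.00 ± 4.97 = (11.03, 20.97)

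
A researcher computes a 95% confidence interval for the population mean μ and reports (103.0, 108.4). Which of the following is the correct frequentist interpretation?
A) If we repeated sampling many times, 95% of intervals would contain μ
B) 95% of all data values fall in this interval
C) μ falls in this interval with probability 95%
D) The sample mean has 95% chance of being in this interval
A

A) Correct — this is the frequentist long-run coverage interpretation.
B) Wrong — a CI is about the parameter μ, not individual data values.
C) Wrong — μ is fixed; the randomness lives in the interval, not in μ.
D) Wrong — x̄ is observed and sits in the interval by construction.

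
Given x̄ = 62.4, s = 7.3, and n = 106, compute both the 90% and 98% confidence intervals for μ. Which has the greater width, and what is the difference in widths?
98% CI is wider by 1.00

df = 105
90% CI: t* = 1.659, (61.22, 63.58), width = 2 · t* · s/√n = 2.35
98% CI: t* = 2.362, (60.73, 64.07), width = 2 · t* · s/√n = 3.35

The 98% CI is wider by 3.35 - 2.35 = 1.00.
Higher confidence requires a wider interval.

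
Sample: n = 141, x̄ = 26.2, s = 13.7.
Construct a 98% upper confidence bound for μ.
μ ≤ 28.59

Upper bound (one-sided):
t* = 2.073 (one-sided for 98%)
Upper bound = x̄ + t* · s/√n = 26.2 + 2.073 · 13.7/√141 = 28.59

We are 98% confident that μ ≤ 28.59.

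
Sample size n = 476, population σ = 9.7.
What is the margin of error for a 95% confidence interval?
Margin of error = 0.87

Margin of error = z* · σ/√n
= 1.960 · 9.7/√476
= 1.960 · 9.7/21.8174
= 0.87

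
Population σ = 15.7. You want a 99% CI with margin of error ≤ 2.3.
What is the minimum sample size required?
n ≥ 310

For margin E ≤ 2.3:
n ≥ (z* · σ / E)²
n ≥ (2.576 · 15.7 / 2.3)²
n ≥ 309.20

Minimum n = 310 (rounding up)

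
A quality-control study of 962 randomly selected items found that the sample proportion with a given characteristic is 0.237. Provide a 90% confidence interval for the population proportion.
(0.214, 0.260)

Proportion CI:
SE = √(p̂(1-p̂)/n) = √(0.237 · 0.763 / 962) = 0.01371

z* = 1.645
Margin = z* · SE = 1.645 · 0.01371 = 0.0226

CI: 0.237 ± 0.0226 = (0.214, 0.260)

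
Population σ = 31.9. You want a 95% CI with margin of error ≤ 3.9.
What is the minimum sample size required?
n ≥ 258

For margin E ≤ 3.9:
n ≥ (z* · σ / E)²
n ≥ (1.960 · 31.9 / 3.9)²
n ≥ 257.02

Minimum n = 258 (rounding up)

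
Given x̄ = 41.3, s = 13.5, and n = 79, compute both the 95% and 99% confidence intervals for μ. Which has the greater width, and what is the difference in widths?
99% CI is wider by 1.97

df = 78
95% CI: t* = 1.991, (38.28, 44.32), width = 2 · t* · s/√n = 6.05
99% CI: t* = 2.640, (37.29, 45.31), width = 2 · t* · s/√n = 8.02

The 99% CI is wider by 8.02 - 6.05 = 1.97.
Higher confidence requires a wider interval.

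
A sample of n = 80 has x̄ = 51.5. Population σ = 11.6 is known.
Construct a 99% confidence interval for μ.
(48.16, 54.84)

z-interval (σ known):
z* = 2.576 for 99% confidence

Margin of error = z* · σ/√n = 2.576 · 11.6/√80 = 3.34

CI: (51.5 - 3.34, 51.5 + 3.34) = (48.16, 54.84)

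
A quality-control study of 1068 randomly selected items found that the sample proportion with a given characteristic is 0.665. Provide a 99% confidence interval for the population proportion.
(0.628, 0.702)

Proportion CI:
SE = √(p̂(1-p̂)/n) = √(0.665 · 0.335 / 1068) = 0.01444

z* = 2.576
Margin = z* · SE = 2.576 · 0.01444 = 0.0372

CI: 0.665 ± 0.0372 = (0.628, 0.702)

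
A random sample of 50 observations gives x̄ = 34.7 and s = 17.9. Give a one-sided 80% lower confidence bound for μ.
μ ≥ 32.55

Lower bound (one-sided):
t* = 0.849 (one-sided for 80%)
Lower bound = x̄ - t* · s/√n = 34.7 - 0.849 · 17.9/√50 = 32.55

We are 80% confident that μ ≥ 32.55.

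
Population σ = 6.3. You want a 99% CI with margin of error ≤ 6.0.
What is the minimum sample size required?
n ≥ 8

For margin E ≤ 6.0:
n ≥ (z* · σ / E)²
n ≥ (2.576 · 6.3 / 6.0)²
n ≥ 7.32

Minimum n = 8 (rounding up)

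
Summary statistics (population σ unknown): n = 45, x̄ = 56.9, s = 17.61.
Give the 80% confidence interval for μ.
(53.48, 60.32)

t-interval (σ unknown):
df = n - 1 = 44
t* = 1.301 for 80% confidence

Margin of error = t* · s/√n = 1.301 · 17.61/√45 = 3.42

CI: (53.48, 60.32)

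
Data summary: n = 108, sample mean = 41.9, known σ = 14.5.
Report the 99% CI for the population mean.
(38.31, 45.49)

z-interval (σ known):
z* = 2.576 for 99% confidence

Margin of error = z* · σ/√n = 2.576 · 14.5/√108 = 3.59

CI: (41.9 - 3.59, 41.9 + 3.59) = (38.31, 45.49)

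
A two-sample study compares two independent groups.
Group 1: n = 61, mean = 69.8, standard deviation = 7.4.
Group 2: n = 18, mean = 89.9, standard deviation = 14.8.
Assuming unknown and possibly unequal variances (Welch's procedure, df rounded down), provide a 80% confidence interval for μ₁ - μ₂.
(-24.90, -15.30)

Difference: x̄₁ - x̄₂ = -20.10
SE = √(s₁²/n₁ + s₂²/n₂) = √(7.4²/61 + 14.8²/18) = 3.6148
df = 19.57 → 19 (Welch–Satterthwaite, rounded down)
t* = 1.328

CI: -20.10 ± 1.328 · 3.6148 = -20.10 ± 4.80 = (-24.90, -15.30)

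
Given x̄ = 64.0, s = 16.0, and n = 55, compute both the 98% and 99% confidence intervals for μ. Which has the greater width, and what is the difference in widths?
99% CI is wider by 1.18

df = 54
98% CI: t* = 2.397, (58.83, 69.17), width = 2 · t* · s/√n = 10.34
99% CI: t* = 2.670, (58.24, 69.76), width = 2 · t* · s/√n = 11.52

The 99% CI is wider by 11.52 - 10.34 = 1.18.
Higher confidence requires a wider interval.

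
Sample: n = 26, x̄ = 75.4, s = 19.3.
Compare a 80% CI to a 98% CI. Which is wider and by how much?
98% CI is wider by 8.85

df = 25
80% CI: t* = 1.316, (70.42, 80.38), width = 2 · t* · s/√n = 9.96
98% CI: t* = 2.485, (65.99, 84.81), width = 2 · t* · s/√n = 18.81

The 98% CI is wider by 18.81 - 9.96 = 8.85.
Higher confidence requires a wider interval.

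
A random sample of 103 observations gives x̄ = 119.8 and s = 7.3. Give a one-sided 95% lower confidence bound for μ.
μ ≥ 118.61

Lower bound (one-sided):
t* = 1.660 (one-sided for 95%)
Lower bound = x̄ - t* · s/√n = 119.8 - 1.660 · 7.3/√103 = 118.61

We are 95% confident that μ ≥ 118.61.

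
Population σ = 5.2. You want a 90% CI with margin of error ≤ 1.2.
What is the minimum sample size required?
n ≥ 51

For margin E ≤ 1.2:
n ≥ (z* · σ / E)²
n ≥ (1.645 · 5.2 / 1.2)²
n ≥ 50.81

Minimum n = 51 (rounding up)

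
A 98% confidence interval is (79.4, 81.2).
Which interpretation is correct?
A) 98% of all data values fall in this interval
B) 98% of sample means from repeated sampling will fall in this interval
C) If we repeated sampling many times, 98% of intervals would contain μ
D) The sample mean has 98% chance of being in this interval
C

A) Wrong — a CI is about the parameter μ, not individual data values.
B) Wrong — coverage applies to intervals containing μ, not to future x̄ values.
C) Correct — this is the frequentist long-run coverage interpretation.
D) Wrong — x̄ is observed and sits in the interval by construction.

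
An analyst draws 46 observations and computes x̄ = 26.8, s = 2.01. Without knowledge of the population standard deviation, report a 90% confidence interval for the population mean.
(26.30, 27.30)

t-interval (σ unknown):
df = n - 1 = 45
t* = 1.679 for 90% confidence

Margin of error = t* · s/√n = 1.679 · 2.01/√46 = 0.50

CI: (26.30, 27.30)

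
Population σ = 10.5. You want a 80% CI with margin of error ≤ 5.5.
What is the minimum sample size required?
n ≥ 6

For margin E ≤ 5.5:
n ≥ (z* · σ / E)²
n ≥ (1.282 · 10.5 / 5.5)²
n ≥ 5.99

Minimum n = 6 (rounding up)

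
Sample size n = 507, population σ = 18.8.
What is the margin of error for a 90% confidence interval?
Margin of error = 1.37

Margin of error = z* · σ/√n
= 1.645 · 18.8/√507
= 1.645 · 18.8/22.5167
= 1.37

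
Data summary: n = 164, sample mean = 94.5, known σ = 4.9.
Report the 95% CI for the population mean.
(93.75, 95.25)

z-interval (σ known):
z* = 1.960 for 95% confidence

Margin of error = z* · σ/√n = 1.960 · 4.9/√164 = 0.75

CI: (94.5 - 0.75, 94.5 + 0.75) = (93.75, 95.25)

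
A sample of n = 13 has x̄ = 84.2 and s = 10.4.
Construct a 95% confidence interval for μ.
(77.91, 90.49)

t-interval (σ unknown):
df = n - 1 = 12
t* = 2.179 for 95% confidence

Margin of error = t* · s/√n = 2.179 · 10.4/√13 = 6.29

CI: (77.91, 90.49)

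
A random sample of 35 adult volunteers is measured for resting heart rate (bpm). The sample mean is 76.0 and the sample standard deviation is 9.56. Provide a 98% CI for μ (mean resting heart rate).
(72.06, 79.94)

t-interval (σ unknown):
df = n - 1 = 34
t* = 2.441 for 98% confidence

Margin of error = t* · s/√n = 2.441 · 9.56/√35 = 3.94

CI: (72.06, 79.94)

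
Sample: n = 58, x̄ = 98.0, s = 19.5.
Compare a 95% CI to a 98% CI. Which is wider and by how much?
98% CI is wider by 2.01

df = 57
95% CI: t* = 2.002, (92.87, 103.13), width = 2 · t* · s/√n = 10.25
98% CI: t* = 2.394, (91.87, 104.13), width = 2 · t* · s/√n = 12.26

The 98% CI is wider by 12.26 - 10.25 = 2.01.
Higher confidence requires a wider interval.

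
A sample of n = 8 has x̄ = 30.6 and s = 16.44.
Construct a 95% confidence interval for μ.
(16.85, 44.35)

t-interval (σ unknown):
df = n - 1 = 7
t* = 2.365 for 95% confidence

Margin of error = t* · s/√n = 2.365 · 16.44/√8 = 13.75

CI: (16.85, 44.35)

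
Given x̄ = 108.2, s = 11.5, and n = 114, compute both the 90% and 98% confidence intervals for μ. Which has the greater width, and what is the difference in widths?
98% CI is wider by 1.51

df = 113
90% CI: t* = 1.658, (106.41, 109.99), width = 2 · t* · s/√n = 3.57
98% CI: t* = 2.360, (105.66, 110.74), width = 2 · t* · s/√n = 5.08

The 98% CI is wider by 5.08 - 3.57 = 1.51.
Higher confidence requires a wider interval.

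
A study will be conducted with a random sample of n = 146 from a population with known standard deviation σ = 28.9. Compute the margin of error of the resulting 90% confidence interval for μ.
Margin of error = 3.93

Margin of error = z* · σ/√n
= 1.645 · 28.9/√146
= 1.645 · 28.9/12.0830
= 3.93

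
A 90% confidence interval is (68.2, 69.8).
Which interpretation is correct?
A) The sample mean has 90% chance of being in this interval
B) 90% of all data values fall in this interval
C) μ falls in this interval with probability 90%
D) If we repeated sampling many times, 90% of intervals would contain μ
D

A) Wrong — x̄ is observed and sits in the interval by construction.
B) Wrong — a CI is about the parameter μ, not individual data values.
C) Wrong — μ is fixed; the randomness lives in the interval, not in μ.
D) Correct — this is the frequentist long-run coverage interpretation.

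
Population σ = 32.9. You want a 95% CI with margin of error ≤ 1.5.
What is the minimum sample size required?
n ≥ 1849

For margin E ≤ 1.5:
n ≥ (z* · σ / E)²
n ≥ (1.960 · 32.9 / 1.5)²
n ≥ 1848.08

Minimum n = 1849 (rounding up)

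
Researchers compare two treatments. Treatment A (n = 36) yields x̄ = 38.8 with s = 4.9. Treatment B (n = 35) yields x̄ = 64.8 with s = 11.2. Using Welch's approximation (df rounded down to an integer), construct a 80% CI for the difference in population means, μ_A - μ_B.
(-28.68, -23.32)

Difference: x̄₁ - x̄₂ = -26.00
SE = √(s₁²/n₁ + s₂²/n₂) = √(4.9²/36 + 11.2²/35) = 2.0618
df = 46.27 → 46 (Welch–Satterthwaite, rounded down)
t* = 1.300

CI: -26.00 ± 1.300 · 2.0618 = -26.00 ± 2.68 = (-28.68, -23.32)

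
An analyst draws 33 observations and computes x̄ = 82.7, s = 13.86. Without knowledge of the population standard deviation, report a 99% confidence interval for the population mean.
(76.09, 89.31)

t-interval (σ unknown):
df = n - 1 = 32
t* = 2.738 for 99% confidence

Margin of error = t* · s/√n = 2.738 · 13.86/√33 = 6.61

CI: (76.09, 89.31)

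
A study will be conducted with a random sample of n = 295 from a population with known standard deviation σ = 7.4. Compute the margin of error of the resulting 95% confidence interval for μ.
Margin of error = 0.84

Margin of error = z* · σ/√n
= 1.960 · 7.4/√295
= 1.960 · 7.4/17.1756
= 0.84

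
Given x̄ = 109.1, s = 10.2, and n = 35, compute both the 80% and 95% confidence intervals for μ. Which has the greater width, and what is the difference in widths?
95% CI is wider by 2.50

df = 34
80% CI: t* = 1.307, (106.85, 111.35), width = 2 · t* · s/√n = 4.51
95% CI: t* = 2.032, (105.60, 112.60), width = 2 · t* · s/√n = 7.01

The 95% CI is wider by 7.01 - 4.51 = 2.50.
Higher confidence requires a wider interval.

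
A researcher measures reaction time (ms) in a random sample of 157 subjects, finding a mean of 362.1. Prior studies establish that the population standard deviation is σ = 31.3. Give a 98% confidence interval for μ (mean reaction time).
(356.29, 367.91)

z-interval (σ known):
z* = 2.326 for 98% confidence

Margin of error = z* · σ/√n = 2.326 · 31.3/√157 = 5.81

CI: (362.1 - 5.81, 362.1 + 5.81) = (356.29, 367.91)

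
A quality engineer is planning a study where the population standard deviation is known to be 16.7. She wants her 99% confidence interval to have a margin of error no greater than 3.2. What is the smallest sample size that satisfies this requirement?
n ≥ 181

For margin E ≤ 3.2:
n ≥ (z* · σ / E)²
n ≥ (2.576 · 16.7 / 3.2)²
n ≥ 180.73

Minimum n = 181 (rounding up)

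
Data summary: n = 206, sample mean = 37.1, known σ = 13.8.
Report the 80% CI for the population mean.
(35.87, 38.33)

z-interval (σ known):
z* = 1.282 for 80% confidence

Margin of error = z* · σ/√n = 1.282 · 13.8/√206 = 1.23

CI: (37.1 - 1.23, 37.1 + 1.23) = (35.87, 38.33)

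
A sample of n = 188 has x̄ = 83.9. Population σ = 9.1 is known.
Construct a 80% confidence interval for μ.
(83.05, 84.75)

z-interval (σ known):
z* = 1.282 for 80% confidence

Margin of error = z* · σ/√n = 1.282 · 9.1/√188 = 0.85

CI: (83.9 - 0.85, 83.9 + 0.85) = (83.05, 84.75)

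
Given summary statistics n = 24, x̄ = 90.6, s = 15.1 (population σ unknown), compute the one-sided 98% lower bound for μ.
μ ≥ 83.89

Lower bound (one-sided):
t* = 2.177 (one-sided for 98%)
Lower bound = x̄ - t* · s/√n = 90.6 - 2.177 · 15.1/√24 = 83.89

We are 98% confident that μ ≥ 83.89.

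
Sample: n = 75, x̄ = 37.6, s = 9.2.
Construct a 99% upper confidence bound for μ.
μ ≤ 40.13

Upper bound (one-sided):
t* = 2.378 (one-sided for 99%)
Upper bound = x̄ + t* · s/√n = 37.6 + 2.378 · 9.2/√75 = 40.13

We are 99% confident that μ ≤ 40.13.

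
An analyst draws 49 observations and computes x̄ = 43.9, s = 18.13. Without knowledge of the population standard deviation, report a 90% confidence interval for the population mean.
(39.56, 48.24)

t-interval (σ unknown):
df = n - 1 = 48
t* = 1.677 for 90% confidence

Margin of error = t* · s/√n = 1.677 · 18.13/√49 = 4.34

CI: (39.56, 48.24)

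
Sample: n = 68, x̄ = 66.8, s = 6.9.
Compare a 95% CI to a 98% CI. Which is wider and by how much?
98% CI is wider by 0.65

df = 67
95% CI: t* = 1.996, (65.13, 68.47), width = 2 · t* · s/√n = 3.34
98% CI: t* = 2.383, (64.81, 68.79), width = 2 · t* · s/√n = 3.99

The 98% CI is wider by 3.99 - 3.34 = 0.65.
Higher confidence requires a wider interval.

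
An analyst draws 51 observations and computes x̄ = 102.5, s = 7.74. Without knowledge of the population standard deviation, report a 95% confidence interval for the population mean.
(100.32, 104.68)

t-interval (σ unknown):
df = n - 1 = 50
t* = 2.009 for 95% confidence

Margin of error = t* · s/√n = 2.009 · 7.74/√51 = 2.18

CI: (100.32, 104.68)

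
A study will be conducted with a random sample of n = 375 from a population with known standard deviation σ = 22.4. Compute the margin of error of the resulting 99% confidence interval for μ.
Margin of error = 2.98

Margin of error = z* · σ/√n
= 2.576 · 22.4/√375
= 2.576 · 22.4/19.3649
= 2.98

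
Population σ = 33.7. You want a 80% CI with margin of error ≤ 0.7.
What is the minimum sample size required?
n ≥ 3810

For margin E ≤ 0.7:
n ≥ (z* · σ / E)²
n ≥ (1.282 · 33.7 / 0.7)²
n ≥ 3809.25

Minimum n = 3810 (rounding up)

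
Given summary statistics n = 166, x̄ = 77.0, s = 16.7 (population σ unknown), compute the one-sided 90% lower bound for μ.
μ ≥ 75.33

Lower bound (one-sided):
t* = 1.287 (one-sided for 90%)
Lower bound = x̄ - t* · s/√n = 77.0 - 1.287 · 16.7/√166 = 75.33

We are 90% confident that μ ≥ 75.33.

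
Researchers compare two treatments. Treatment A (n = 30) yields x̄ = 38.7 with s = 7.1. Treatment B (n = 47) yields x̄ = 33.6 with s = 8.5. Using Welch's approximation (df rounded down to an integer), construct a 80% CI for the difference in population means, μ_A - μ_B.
(2.78, 7.42)

Difference: x̄₁ - x̄₂ = 5.10
SE = √(s₁²/n₁ + s₂²/n₂) = √(7.1²/30 + 8.5²/47) = 1.7938
df = 69.61 → 69 (Welch–Satterthwaite, rounded down)
t* = 1.294

CI: 5.10 ± 1.294 · 1.7938 = 5.10 ± 2.32 = (2.78, 7.42)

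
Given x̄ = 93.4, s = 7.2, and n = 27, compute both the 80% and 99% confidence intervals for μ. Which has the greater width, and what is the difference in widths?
99% CI is wider by 4.06

df = 26
80% CI: t* = 1.315, (91.58, 95.22), width = 2 · t* · s/√n = 3.64
99% CI: t* = 2.779, (89.55, 97.25), width = 2 · t* · s/√n = 7.70

The 99% CI is wider by 7.70 - 3.64 = 4.06.
Higher confidence requires a wider interval.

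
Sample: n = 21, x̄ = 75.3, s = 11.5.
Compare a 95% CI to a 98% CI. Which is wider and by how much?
98% CI is wider by 2.22

df = 20
95% CI: t* = 2.086, (70.07, 80.53), width = 2 · t* · s/√n = 10.47
98% CI: t* = 2.528, (68.96, 81.64), width = 2 · t* · s/√n = 12.69

The 98% CI is wider by 12.69 - 10.47 = 2.22.
Higher confidence requires a wider interval.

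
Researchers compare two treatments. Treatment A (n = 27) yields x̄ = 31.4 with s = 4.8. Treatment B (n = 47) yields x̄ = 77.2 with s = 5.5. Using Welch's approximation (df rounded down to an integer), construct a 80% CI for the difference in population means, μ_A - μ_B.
(-47.39, -44.21)

Difference: x̄₁ - x̄₂ = -45.80
SE = √(s₁²/n₁ + s₂²/n₂) = √(4.8²/27 + 5.5²/47) = 1.2235
df = 60.54 → 60 (Welch–Satterthwaite, rounded down)
t* = 1.296

CI: -45.80 ± 1.296 · 1.2235 = -45.80 ± 1.59 = (-47.39, -44.21)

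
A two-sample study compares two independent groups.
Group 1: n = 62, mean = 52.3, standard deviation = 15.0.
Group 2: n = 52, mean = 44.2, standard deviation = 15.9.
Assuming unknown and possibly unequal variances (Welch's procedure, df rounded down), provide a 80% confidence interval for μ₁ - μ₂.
(4.34, 11.86)

Difference: x̄₁ - x̄₂ = 8.10
SE = √(s₁²/n₁ + s₂²/n₂) = √(15.0²/62 + 15.9²/52) = 2.9139
df = 106.12 → 106 (Welch–Satterthwaite, rounded down)
t* = 1.290

CI: 8.10 ± 1.290 · 2.9139 = 8.10 ± 3.76 = (4.34, 11.86)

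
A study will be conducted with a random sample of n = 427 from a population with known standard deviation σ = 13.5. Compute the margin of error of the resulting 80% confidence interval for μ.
Margin of error = 0.84

Margin of error = z* · σ/√n
= 1.282 · 13.5/√427
= 1.282 · 13.5/20.6640
= 0.84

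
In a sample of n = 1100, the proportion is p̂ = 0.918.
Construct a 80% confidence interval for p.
(0.907, 0.929)

Proportion CI:
SE = √(p̂(1-p̂)/n) = √(0.918 · 0.082 / 1100) = 0.00827

z* = 1.282
Margin = z* · SE = 1.282 · 0.00827 = 0.0106

CI: 0.918 ± 0.0106 = (0.907, 0.929)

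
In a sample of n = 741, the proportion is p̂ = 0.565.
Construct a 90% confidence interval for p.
(0.535, 0.595)

Proportion CI:
SE = √(p̂(1-p̂)/n) = √(0.565 · 0.435 / 741) = 0.01821

z* = 1.645
Margin = z* · SE = 1.645 · 0.01821 = 0.0300

CI: 0.565 ± 0.0300 = (0.535, 0.595)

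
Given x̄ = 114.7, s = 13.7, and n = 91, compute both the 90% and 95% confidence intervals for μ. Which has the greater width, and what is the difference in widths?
95% CI is wider by 0.94

df = 90
90% CI: t* = 1.662, (112.31, 117.09), width = 2 · t* · s/√n = 4.77
95% CI: t* = 1.987, (111.85, 117.55), width = 2 · t* · s/√n = 5.71

The 95% CI is wider by 5.71 - 4.77 = 0.94.
Higher confidence requires a wider interval.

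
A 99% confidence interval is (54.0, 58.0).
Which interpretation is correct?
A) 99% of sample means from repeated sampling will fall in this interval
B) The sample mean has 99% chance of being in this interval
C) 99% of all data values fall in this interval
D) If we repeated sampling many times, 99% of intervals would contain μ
D

A) Wrong — coverage applies to intervals containing μ, not to future x̄ values.
B) Wrong — x̄ is observed and sits in the interval by construction.
C) Wrong — a CI is about the parameter μ, not individual data values.
D) Correct — this is the frequentist long-run coverage interpretation.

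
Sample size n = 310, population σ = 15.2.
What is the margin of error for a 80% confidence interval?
Margin of error = 1.11

Margin of error = z* · σ/√n
= 1.282 · 15.2/√310
= 1.282 · 15.2/17.6068
= 1.11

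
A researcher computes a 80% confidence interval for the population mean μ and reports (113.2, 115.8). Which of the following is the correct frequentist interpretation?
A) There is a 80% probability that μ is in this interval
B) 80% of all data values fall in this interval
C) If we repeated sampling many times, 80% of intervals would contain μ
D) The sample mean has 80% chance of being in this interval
C

A) Wrong — μ is fixed; the randomness lives in the interval, not in μ.
B) Wrong — a CI is about the parameter μ, not individual data values.
C) Correct — this is the frequentist long-run coverage interpretation.
D) Wrong — x̄ is observed and sits in the interval by construction.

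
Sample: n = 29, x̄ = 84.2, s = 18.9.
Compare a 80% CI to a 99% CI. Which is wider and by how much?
99% CI is wider by 10.17

df = 28
80% CI: t* = 1.313, (79.59, 88.81), width = 2 · t* · s/√n = 9.22
99% CI: t* = 2.763, (74.50, 93.90), width = 2 · t* · s/√n = 19.39

The 99% CI is wider by 19.39 - 9.22 = 10.17.
Higher confidence requires a wider interval.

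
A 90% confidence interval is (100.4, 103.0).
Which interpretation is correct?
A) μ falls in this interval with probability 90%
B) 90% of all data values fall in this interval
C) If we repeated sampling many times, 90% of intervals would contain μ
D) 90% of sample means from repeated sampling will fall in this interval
C

A) Wrong — μ is fixed; the randomness lives in the interval, not in μ.
B) Wrong — a CI is about the parameter μ, not individual data values.
C) Correct — this is the frequentist long-run coverage interpretation.
D) Wrong — coverage applies to intervals containing μ, not to future x̄ values.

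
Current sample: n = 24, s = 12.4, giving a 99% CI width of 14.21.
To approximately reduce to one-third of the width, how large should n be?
n ≈ 216

CI width ∝ 1/√n
To reduce width by factor 3, need √n to grow by 3 → need 3² = 9 times as many samples.

Current: n = 24, width = 14.21
New: n = 216, width ≈ 4.39

Width reduced by factor of 14.21/4.39 = 3.24.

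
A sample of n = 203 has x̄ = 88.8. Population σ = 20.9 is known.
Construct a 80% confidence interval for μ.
(86.92, 90.68)

z-interval (σ known):
z* = 1.282 for 80% confidence

Margin of error = z* · σ/√n = 1.282 · 20.9/√203 = 1.88

CI: (88.8 - 1.88, 88.8 + 1.88) = (86.92, 90.68)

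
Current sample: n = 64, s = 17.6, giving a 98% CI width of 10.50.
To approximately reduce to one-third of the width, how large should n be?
n ≈ 576

CI width ∝ 1/√n
To reduce width by factor 3, need √n to grow by 3 → need 3² = 9 times as many samples.

Current: n = 64, width = 10.50
New: n = 576, width ≈ 3.42

Width reduced by factor of 10.50/3.42 = 3.07.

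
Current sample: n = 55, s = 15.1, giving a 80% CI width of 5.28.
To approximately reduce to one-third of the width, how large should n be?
n ≈ 495

CI width ∝ 1/√n
To reduce width by factor 3, need √n to grow by 3 → need 3² = 9 times as many samples.

Current: n = 55, width = 5.28
New: n = 495, width ≈ 1.74

Width reduced by factor of 5.28/1.74 = 3.03.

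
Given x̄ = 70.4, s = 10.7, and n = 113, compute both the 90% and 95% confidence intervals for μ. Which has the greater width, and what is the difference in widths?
95% CI is wider by 0.65

df = 112
90% CI: t* = 1.659, (68.73, 72.07), width = 2 · t* · s/√n = 3.34
95% CI: t* = 1.981, (68.41, 72.39), width = 2 · t* · s/√n = 3.99

The 95% CI is wider by 3.99 - 3.34 = 0.65.
Higher confidence requires a wider interval.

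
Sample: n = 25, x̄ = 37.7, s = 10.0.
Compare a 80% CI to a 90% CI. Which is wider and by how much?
90% CI is wider by 1.57

df = 24
80% CI: t* = 1.318, (35.06, 40.34), width = 2 · t* · s/√n = 5.27
90% CI: t* = 1.711, (34.28, 41.12), width = 2 · t* · s/√n = 6.84

The 90% CI is wider by 6.84 - 5.27 = 1.57.
Higher confidence requires a wider interval.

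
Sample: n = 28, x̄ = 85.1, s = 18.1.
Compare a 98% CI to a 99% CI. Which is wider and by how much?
99% CI is wider by 2.04

df = 27
98% CI: t* = 2.473, (76.64, 93.56), width = 2 · t* · s/√n = 16.92
99% CI: t* = 2.771, (75.62, 94.58), width = 2 · t* · s/√n = 18.96

The 99% CI is wider by 18.96 - 16.92 = 2.04.
Higher confidence requires a wider interval.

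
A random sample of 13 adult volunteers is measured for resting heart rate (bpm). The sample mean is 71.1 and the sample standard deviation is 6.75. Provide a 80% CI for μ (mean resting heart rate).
(68.56, 73.64)

t-interval (σ unknown):
df = n - 1 = 12
t* = 1.356 for 80% confidence

Margin of error = t* · s/√n = 1.356 · 6.75/√13 = 2.54

CI: (68.56, 73.64)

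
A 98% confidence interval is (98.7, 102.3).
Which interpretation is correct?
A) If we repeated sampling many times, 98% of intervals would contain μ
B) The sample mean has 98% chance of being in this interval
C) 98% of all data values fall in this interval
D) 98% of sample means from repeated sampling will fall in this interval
A

A) Correct — this is the frequentist long-run coverage interpretation.
B) Wrong — x̄ is observed and sits in the interval by construction.
C) Wrong — a CI is about the parameter μ, not individual data values.
D) Wrong — coverage applies to intervals containing μ, not to future x̄ values.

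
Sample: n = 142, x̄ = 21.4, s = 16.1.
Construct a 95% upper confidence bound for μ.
μ ≤ 23.64

Upper bound (one-sided):
t* = 1.656 (one-sided for 95%)
Upper bound = x̄ + t* · s/√n = 21.4 + 1.656 · 16.1/√142 = 23.64

We are 95% confident that μ ≤ 23.64.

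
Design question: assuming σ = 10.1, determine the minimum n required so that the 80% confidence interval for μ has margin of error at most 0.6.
n ≥ 466

For margin E ≤ 0.6:
n ≥ (z* · σ / E)²
n ≥ (1.282 · 10.1 / 0.6)²
n ≥ 465.71

Minimum n = 466 (rounding up)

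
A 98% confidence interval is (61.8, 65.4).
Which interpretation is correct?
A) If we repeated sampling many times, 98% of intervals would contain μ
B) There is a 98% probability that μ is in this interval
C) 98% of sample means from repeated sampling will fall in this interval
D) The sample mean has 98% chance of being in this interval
A

A) Correct — this is the frequentist long-run coverage interpretation.
B) Wrong — μ is fixed; the randomness lives in the interval, not in μ.
C) Wrong — coverage applies to intervals containing μ, not to future x̄ values.
D) Wrong — x̄ is observed and sits in the interval by construction.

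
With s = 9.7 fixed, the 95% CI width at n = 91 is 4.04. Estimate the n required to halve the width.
n ≈ 364

CI width ∝ 1/√n
To reduce width by factor 2, need √n to grow by 2 → need 2² = 4 times as many samples.

Current: n = 91, width = 4.04
New: n = 364, width ≈ 2.00

Width reduced by factor of 4.04/2.00 = 2.02.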